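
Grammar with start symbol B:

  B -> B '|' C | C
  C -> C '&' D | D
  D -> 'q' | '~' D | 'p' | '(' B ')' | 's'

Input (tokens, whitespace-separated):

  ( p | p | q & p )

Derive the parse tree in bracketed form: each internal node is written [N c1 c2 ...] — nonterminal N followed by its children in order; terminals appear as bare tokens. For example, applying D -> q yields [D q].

[B [C [D ( [B [B [B [C [D p]]] | [C [D p]]] | [C [C [D q]] & [D p]]] )]]]

B
C
D
( B )
( B | C )
( B | C | C )
( C | C | C )
( D | C | C )
( p | C | C )
( p | D | C )
( p | p | C )
( p | p | C & D )
( p | p | D & D )
( p | p | q & D )
( p | p | q & p )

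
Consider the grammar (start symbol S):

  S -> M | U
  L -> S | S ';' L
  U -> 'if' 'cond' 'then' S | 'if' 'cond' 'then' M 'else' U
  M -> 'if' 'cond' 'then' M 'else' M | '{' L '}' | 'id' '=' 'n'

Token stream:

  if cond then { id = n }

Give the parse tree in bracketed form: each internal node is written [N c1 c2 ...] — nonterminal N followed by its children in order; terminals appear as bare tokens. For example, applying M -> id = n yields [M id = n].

S
U
if cond then S
if cond then M
if cond then { L }
if cond then { S }
if cond then { M }
if cond then { id = n }

[S [U if cond then [S [M { [L [S [M id = n]]] }]]]]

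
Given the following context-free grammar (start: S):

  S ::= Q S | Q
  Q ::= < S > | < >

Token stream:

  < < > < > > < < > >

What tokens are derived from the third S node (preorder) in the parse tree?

[S [Q < [S [Q < >] [S [Q < >]]] >] [S [Q < [S [Q < >]] >]]]

< >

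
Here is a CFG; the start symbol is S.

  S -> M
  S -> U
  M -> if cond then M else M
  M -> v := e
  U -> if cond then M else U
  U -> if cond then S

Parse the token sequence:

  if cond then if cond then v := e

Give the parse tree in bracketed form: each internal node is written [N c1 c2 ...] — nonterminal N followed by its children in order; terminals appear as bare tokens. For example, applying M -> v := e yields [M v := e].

[S [U if cond then [S [U if cond then [S [M v := e]]]]]]

S
U
if cond then S
if cond then U
if cond then if cond then S
if cond then if cond then M
if cond then if cond then v := e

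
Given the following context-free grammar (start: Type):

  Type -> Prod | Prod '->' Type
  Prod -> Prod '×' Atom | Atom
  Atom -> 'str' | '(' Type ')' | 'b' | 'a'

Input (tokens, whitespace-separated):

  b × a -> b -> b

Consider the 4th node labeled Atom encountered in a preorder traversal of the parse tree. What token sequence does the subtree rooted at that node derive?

b

[Type [Prod [Prod [Atom b]] × [Atom a]] -> [Type [Prod [Atom b]] -> [Type [Prod [Atom b]]]]]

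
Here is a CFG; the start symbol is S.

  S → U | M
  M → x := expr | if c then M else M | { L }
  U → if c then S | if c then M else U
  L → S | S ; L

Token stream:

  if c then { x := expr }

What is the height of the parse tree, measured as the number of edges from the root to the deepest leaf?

7

[S [U if c then [S [M { [L [S [M x := expr]]] }]]]]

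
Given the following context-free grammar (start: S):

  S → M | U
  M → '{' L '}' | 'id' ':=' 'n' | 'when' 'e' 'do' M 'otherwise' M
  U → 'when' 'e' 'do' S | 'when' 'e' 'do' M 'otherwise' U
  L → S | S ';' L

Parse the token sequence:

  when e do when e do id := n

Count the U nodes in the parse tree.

[S [U when e do [S [U when e do [S [M id := n]]]]]]

2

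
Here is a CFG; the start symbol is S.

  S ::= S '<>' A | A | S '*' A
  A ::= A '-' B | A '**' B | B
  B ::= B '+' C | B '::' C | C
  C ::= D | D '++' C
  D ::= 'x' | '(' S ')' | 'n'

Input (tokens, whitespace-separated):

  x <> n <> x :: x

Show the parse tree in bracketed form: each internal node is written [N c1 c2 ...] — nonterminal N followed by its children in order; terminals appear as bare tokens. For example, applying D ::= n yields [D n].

S
S <> A
S <> A <> A
A <> A <> A
B <> A <> A
C <> A <> A
D <> A <> A
x <> A <> A
x <> B <> A
x <> C <> A
x <> D <> A
x <> n <> A
x <> n <> B
x <> n <> B :: C
x <> n <> C :: C
x <> n <> D :: C
x <> n <> x :: C
x <> n <> x :: D
x <> n <> x :: x

[S [S [S [A [B [C [D x]]]]] <> [A [B [C [D n]]]]] <> [A [B [B [C [D x]]] :: [C [D x]]]]]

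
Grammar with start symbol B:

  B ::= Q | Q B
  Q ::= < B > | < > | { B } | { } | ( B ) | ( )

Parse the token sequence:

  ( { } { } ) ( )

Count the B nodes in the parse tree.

[B [Q ( [B [Q { }] [B [Q { }]]] )] [B [Q ( )]]]

4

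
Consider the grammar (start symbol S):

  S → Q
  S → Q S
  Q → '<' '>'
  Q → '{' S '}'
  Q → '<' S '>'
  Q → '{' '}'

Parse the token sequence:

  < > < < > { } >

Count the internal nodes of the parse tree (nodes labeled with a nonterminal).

[S [Q < >] [S [Q < [S [Q < >] [S [Q { }]]] >]]]

8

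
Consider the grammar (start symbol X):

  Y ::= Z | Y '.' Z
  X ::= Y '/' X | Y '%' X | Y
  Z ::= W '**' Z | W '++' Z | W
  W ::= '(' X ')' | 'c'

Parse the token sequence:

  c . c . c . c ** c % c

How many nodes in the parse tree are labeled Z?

[X [Y [Y [Y [Y [Z [W c]]] . [Z [W c]]] . [Z [W c]]] . [Z [W c] ** [Z [W c]]]] % [X [Y [Z [W c]]]]]

6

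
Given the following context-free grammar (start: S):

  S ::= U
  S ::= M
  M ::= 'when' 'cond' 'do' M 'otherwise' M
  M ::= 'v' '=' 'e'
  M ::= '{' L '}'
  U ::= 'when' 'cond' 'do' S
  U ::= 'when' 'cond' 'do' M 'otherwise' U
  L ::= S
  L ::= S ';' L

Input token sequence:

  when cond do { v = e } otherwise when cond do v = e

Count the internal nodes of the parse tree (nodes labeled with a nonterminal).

[S [U when cond do [M { [L [S [M v = e]]] }] otherwise [U when cond do [S [M v = e]]]]]

9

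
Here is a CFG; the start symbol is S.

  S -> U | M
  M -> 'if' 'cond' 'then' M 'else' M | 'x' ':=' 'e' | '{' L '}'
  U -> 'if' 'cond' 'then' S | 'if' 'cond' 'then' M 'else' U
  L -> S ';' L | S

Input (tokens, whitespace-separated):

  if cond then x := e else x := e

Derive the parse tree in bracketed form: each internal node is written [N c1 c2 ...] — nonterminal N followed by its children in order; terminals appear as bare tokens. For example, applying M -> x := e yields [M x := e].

[S [M if cond then [M x := e] else [M x := e]]]

S
M
if cond then M else M
if cond then x := e else M
if cond then x := e else x := e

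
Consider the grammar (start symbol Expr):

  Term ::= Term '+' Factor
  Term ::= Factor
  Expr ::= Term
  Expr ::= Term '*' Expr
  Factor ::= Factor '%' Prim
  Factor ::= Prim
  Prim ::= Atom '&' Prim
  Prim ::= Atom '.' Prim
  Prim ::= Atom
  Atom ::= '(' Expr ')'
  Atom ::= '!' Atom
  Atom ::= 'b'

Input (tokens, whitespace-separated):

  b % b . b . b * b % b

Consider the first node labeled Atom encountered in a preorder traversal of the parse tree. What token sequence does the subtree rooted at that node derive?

b

[Expr [Term [Factor [Factor [Prim [Atom b]]] % [Prim [Atom b] . [Prim [Atom b] . [Prim [Atom b]]]]]] * [Expr [Term [Factor [Factor [Prim [Atom b]]] % [Prim [Atom b]]]]]]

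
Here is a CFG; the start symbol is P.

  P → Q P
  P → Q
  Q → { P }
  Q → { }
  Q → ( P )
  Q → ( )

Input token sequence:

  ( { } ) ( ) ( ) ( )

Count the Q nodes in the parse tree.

[P [Q ( [P [Q { }]] )] [P [Q ( )] [P [Q ( )] [P [Q ( )]]]]]

5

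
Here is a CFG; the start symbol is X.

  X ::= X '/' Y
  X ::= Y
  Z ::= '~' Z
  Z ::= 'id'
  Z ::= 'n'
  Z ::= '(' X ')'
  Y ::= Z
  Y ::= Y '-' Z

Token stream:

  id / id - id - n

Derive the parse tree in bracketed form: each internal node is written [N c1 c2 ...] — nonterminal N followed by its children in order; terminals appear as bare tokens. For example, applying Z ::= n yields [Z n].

X
X / Y
Y / Y
Z / Y
id / Y
id / Y - Z
id / Y - Z - Z
id / Z - Z - Z
id / id - Z - Z
id / id - id - Z
id / id - id - n

[X [X [Y [Z id]]] / [Y [Y [Y [Z id]] - [Z id]] - [Z n]]]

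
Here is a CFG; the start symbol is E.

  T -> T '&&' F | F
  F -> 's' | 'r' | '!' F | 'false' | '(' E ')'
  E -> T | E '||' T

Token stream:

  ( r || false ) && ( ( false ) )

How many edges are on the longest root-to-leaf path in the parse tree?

[E [T [T [F ( [E [E [T [F r]]] || [T [F false]]] )]] && [F ( [E [T [F ( [E [T [F false]]] )]]] )]]]

9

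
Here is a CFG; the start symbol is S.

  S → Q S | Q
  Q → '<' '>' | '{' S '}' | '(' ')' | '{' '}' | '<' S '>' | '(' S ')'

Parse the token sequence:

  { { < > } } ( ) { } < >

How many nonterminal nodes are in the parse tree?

12

[S [Q { [S [Q { [S [Q < >]] }]] }] [S [Q ( )] [S [Q { }] [S [Q < >]]]]]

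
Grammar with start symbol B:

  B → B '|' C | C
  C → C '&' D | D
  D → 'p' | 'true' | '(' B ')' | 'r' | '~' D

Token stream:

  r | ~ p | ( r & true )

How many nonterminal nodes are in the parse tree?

[B [B [B [C [D r]]] | [C [D ~ [D p]]]] | [C [D ( [B [C [C [D r]] & [D true]]] )]]]

15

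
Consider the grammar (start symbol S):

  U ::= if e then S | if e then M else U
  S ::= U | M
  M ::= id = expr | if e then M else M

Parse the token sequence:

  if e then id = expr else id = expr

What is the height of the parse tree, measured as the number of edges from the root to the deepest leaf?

3

[S [M if e then [M id = expr] else [M id = expr]]]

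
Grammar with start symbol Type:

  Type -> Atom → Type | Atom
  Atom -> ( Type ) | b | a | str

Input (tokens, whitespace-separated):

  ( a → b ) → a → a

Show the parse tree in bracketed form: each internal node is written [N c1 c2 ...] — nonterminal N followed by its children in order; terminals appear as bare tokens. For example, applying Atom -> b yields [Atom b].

[Type [Atom ( [Type [Atom a] → [Type [Atom b]]] )] → [Type [Atom a] → [Type [Atom a]]]]

Type
Atom → Type
( Type ) → Type
( Atom → Type ) → Type
( a → Type ) → Type
( a → Atom ) → Type
( a → b ) → Type
( a → b ) → Atom → Type
( a → b ) → a → Type
( a → b ) → a → Atom
( a → b ) → a → a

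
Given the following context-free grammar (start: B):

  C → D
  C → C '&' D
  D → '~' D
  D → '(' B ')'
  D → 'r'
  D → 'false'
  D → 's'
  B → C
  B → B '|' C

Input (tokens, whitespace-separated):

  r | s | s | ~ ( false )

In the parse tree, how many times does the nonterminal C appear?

[B [B [B [B [C [D r]]] | [C [D s]]] | [C [D s]]] | [C [D ~ [D ( [B [C [D false]]] )]]]]

5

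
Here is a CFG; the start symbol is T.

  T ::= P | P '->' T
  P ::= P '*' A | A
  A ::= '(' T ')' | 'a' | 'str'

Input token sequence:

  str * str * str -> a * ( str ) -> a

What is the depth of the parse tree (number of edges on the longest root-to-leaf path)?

[T [P [P [P [A str]] * [A str]] * [A str]] -> [T [P [P [A a]] * [A ( [T [P [A str]]] )]] -> [T [P [A a]]]]]

7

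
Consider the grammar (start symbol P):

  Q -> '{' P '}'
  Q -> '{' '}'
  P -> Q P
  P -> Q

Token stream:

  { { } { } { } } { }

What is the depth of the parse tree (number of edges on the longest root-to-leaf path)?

6

[P [Q { [P [Q { }] [P [Q { }] [P [Q { }]]]] }] [P [Q { }]]]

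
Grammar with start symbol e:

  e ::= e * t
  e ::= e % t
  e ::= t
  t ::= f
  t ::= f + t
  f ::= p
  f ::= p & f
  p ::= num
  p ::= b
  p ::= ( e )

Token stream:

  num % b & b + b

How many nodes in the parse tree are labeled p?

4

[e [e [t [f [p num]]]] % [t [f [p b] & [f [p b]]] + [t [f [p b]]]]]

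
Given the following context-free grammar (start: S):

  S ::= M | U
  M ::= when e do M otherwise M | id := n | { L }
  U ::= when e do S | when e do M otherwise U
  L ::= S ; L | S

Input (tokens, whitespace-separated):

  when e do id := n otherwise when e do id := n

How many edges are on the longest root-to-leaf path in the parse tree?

5

[S [U when e do [M id := n] otherwise [U when e do [S [M id := n]]]]]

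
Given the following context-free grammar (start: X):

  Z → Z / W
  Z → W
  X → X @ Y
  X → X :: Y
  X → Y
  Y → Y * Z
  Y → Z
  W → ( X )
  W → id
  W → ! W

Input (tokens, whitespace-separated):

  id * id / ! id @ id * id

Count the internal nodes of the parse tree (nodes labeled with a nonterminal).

[X [X [Y [Y [Z [W id]]] * [Z [Z [W id]] / [W ! [W id]]]]] @ [Y [Y [Z [W id]]] * [Z [W id]]]]

17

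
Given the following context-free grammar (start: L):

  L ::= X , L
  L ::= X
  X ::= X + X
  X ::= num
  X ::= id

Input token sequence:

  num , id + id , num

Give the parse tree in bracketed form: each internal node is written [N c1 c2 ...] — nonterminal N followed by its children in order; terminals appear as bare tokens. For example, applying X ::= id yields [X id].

[L [X num] , [L [X [X id] + [X id]] , [L [X num]]]]

L
X , L
num , L
num , X , L
num , X + X , L
num , id + X , L
num , id + id , L
num , id + id , X
num , id + id , num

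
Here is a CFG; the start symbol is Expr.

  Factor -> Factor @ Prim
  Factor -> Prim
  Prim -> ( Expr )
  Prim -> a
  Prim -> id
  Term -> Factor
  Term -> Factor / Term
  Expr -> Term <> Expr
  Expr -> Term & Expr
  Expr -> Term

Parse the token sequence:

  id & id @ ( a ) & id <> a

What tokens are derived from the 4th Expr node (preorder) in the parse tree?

[Expr [Term [Factor [Prim id]]] & [Expr [Term [Factor [Factor [Prim id]] @ [Prim ( [Expr [Term [Factor [Prim a]]]] )]]] & [Expr [Term [Factor [Prim id]]] <> [Expr [Term [Factor [Prim a]]]]]]]

id <> a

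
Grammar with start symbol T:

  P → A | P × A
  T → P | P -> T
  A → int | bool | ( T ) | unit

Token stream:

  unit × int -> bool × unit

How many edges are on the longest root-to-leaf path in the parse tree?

[T [P [P [A unit]] × [A int]] -> [T [P [P [A bool]] × [A unit]]]]

5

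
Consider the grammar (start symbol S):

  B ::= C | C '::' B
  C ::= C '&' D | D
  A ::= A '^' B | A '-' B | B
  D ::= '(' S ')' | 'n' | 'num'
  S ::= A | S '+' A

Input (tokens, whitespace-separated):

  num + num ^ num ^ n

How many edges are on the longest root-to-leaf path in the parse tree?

[S [S [A [B [C [D num]]]]] + [A [A [A [B [C [D num]]]] ^ [B [C [D num]]]] ^ [B [C [D n]]]]]

7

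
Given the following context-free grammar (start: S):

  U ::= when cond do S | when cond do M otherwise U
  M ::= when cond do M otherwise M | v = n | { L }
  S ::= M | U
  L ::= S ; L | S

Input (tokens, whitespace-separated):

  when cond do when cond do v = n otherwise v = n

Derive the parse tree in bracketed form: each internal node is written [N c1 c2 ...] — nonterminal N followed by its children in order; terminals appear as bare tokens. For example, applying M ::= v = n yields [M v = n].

S
U
when cond do S
when cond do M
when cond do when cond do M otherwise M
when cond do when cond do v = n otherwise M
when cond do when cond do v = n otherwise v = n

[S [U when cond do [S [M when cond do [M v = n] otherwise [M v = n]]]]]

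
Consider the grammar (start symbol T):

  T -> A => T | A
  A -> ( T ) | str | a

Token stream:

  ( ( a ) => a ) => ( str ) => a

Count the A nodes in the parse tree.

[T [A ( [T [A ( [T [A a]] )] => [T [A a]]] )] => [T [A ( [T [A str]] )] => [T [A a]]]]

7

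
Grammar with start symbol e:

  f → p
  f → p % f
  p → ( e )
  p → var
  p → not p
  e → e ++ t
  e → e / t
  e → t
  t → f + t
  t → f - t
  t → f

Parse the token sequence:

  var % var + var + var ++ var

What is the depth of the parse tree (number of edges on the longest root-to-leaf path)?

7

[e [e [t [f [p var] % [f [p var]]] + [t [f [p var]] + [t [f [p var]]]]]] ++ [t [f [p var]]]]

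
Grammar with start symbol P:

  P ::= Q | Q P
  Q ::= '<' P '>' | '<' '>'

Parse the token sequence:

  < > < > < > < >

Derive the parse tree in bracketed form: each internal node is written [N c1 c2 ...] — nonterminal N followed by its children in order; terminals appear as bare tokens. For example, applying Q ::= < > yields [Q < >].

[P [Q < >] [P [Q < >] [P [Q < >] [P [Q < >]]]]]

P
Q P
< > P
< > Q P
< > < > P
< > < > Q P
< > < > < > P
< > < > < > Q
< > < > < > < >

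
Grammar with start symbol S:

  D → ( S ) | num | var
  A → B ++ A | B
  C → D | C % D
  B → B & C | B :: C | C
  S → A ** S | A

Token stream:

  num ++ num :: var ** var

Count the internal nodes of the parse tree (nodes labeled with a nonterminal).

17

[S [A [B [C [D num]]] ++ [A [B [B [C [D num]]] :: [C [D var]]]]] ** [S [A [B [C [D var]]]]]]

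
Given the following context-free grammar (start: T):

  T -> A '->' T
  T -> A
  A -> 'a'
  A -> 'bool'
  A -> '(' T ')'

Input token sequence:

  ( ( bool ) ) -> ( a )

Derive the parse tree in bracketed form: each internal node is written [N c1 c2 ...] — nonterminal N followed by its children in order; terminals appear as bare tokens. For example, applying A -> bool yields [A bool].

[T [A ( [T [A ( [T [A bool]] )]] )] -> [T [A ( [T [A a]] )]]]

T
A -> T
( T ) -> T
( A ) -> T
( ( T ) ) -> T
( ( A ) ) -> T
( ( bool ) ) -> T
( ( bool ) ) -> A
( ( bool ) ) -> ( T )
( ( bool ) ) -> ( A )
( ( bool ) ) -> ( a )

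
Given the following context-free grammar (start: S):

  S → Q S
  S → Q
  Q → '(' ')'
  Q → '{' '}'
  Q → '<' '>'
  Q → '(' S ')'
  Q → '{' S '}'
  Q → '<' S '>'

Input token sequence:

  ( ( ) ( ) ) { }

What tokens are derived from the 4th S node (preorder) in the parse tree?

{ }

[S [Q ( [S [Q ( )] [S [Q ( )]]] )] [S [Q { }]]]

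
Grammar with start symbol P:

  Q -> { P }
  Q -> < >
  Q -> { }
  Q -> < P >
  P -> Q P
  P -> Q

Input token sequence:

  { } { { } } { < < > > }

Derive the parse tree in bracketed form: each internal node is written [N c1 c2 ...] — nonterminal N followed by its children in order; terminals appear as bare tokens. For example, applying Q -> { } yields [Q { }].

P
Q P
{ } P
{ } Q P
{ } { P } P
{ } { Q } P
{ } { { } } P
{ } { { } } Q
{ } { { } } { P }
{ } { { } } { Q }
{ } { { } } { < P > }
{ } { { } } { < Q > }
{ } { { } } { < < > > }

[P [Q { }] [P [Q { [P [Q { }]] }] [P [Q { [P [Q < [P [Q < >]] >]] }]]]]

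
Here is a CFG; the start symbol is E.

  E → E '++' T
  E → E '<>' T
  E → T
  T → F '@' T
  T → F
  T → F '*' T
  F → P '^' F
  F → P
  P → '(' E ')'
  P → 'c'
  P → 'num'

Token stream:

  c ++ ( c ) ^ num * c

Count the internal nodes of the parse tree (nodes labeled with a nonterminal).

[E [E [T [F [P c]]]] ++ [T [F [P ( [E [T [F [P c]]]] )] ^ [F [P num]]] * [T [F [P c]]]]]

17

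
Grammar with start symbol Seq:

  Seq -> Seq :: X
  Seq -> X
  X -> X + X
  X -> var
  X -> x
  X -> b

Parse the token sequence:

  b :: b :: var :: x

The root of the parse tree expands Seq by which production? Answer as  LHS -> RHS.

Seq -> Seq :: X

[Seq [Seq [Seq [Seq [X b]] :: [X b]] :: [X var]] :: [X x]]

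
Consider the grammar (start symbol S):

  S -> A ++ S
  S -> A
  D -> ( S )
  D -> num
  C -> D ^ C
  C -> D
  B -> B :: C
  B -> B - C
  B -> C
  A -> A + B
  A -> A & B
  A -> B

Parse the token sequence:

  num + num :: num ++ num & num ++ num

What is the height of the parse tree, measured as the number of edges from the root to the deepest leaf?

7

[S [A [A [B [C [D num]]]] + [B [B [C [D num]]] :: [C [D num]]]] ++ [S [A [A [B [C [D num]]]] & [B [C [D num]]]] ++ [S [A [B [C [D num]]]]]]]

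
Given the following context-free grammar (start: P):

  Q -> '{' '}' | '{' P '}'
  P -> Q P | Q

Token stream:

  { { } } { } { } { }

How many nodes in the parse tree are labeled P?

5

[P [Q { [P [Q { }]] }] [P [Q { }] [P [Q { }] [P [Q { }]]]]]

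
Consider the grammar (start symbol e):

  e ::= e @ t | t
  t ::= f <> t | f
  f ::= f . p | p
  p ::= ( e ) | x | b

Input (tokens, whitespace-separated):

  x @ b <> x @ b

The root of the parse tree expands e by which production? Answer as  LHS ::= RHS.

[e [e [e [t [f [p x]]]] @ [t [f [p b]] <> [t [f [p x]]]]] @ [t [f [p b]]]]

e ::= e @ t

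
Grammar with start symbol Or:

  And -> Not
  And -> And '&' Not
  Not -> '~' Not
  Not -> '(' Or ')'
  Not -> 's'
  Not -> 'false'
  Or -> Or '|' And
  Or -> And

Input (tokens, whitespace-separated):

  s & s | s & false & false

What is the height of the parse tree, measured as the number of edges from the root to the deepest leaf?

[Or [Or [And [And [Not s]] & [Not s]]] | [And [And [And [Not s]] & [Not false]] & [Not false]]]

5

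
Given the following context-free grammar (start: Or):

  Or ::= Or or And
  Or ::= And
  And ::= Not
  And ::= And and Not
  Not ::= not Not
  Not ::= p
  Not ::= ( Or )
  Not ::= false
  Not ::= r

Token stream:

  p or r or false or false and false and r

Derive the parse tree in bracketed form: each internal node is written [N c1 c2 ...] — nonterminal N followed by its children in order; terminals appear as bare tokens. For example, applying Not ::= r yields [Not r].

Or
Or or And
Or or And or And
Or or And or And or And
And or And or And or And
Not or And or And or And
p or And or And or And
p or Not or And or And
p or r or And or And
p or r or Not or And
p or r or false or And
p or r or false or And and Not
p or r or false or And and Not and Not
p or r or false or Not and Not and Not
p or r or false or false and Not and Not
p or r or false or false and false and Not
p or r or false or false and false and r

[Or [Or [Or [Or [And [Not p]]] or [And [Not r]]] or [And [Not false]]] or [And [And [And [Not false]] and [Not false]] and [Not r]]]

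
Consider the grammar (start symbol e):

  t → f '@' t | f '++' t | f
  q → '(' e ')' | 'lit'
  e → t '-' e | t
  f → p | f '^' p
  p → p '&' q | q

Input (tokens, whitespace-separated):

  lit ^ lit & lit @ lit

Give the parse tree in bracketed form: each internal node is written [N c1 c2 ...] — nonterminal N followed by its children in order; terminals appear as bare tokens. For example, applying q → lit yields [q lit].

[e [t [f [f [p [q lit]]] ^ [p [p [q lit]] & [q lit]]] @ [t [f [p [q lit]]]]]]

e
t
f @ t
f ^ p @ t
p ^ p @ t
q ^ p @ t
lit ^ p @ t
lit ^ p & q @ t
lit ^ q & q @ t
lit ^ lit & q @ t
lit ^ lit & lit @ t
lit ^ lit & lit @ f
lit ^ lit & lit @ p
lit ^ lit & lit @ q
lit ^ lit & lit @ lit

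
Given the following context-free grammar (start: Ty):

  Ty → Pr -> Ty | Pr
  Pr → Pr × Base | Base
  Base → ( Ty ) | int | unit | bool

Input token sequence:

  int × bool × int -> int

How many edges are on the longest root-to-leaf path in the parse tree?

5

[Ty [Pr [Pr [Pr [Base int]] × [Base bool]] × [Base int]] -> [Ty [Pr [Base int]]]]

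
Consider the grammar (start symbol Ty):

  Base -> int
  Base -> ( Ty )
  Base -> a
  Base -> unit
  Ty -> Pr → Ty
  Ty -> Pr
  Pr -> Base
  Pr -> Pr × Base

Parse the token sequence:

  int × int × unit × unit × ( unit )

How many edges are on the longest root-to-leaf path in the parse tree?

7

[Ty [Pr [Pr [Pr [Pr [Pr [Base int]] × [Base int]] × [Base unit]] × [Base unit]] × [Base ( [Ty [Pr [Base unit]]] )]]]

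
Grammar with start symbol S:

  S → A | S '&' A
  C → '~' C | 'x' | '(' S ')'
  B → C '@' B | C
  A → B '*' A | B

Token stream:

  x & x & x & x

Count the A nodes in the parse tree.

[S [S [S [S [A [B [C x]]]] & [A [B [C x]]]] & [A [B [C x]]]] & [A [B [C x]]]]

4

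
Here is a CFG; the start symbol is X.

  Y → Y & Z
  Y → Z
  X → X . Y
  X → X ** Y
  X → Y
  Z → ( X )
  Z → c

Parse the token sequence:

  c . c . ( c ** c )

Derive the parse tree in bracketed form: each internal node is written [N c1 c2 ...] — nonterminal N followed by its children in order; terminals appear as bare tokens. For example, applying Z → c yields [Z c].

X
X . Y
X . Y . Y
Y . Y . Y
Z . Y . Y
c . Y . Y
c . Z . Y
c . c . Y
c . c . Z
c . c . ( X )
c . c . ( X ** Y )
c . c . ( Y ** Y )
c . c . ( Z ** Y )
c . c . ( c ** Y )
c . c . ( c ** Z )
c . c . ( c ** c )

[X [X [X [Y [Z c]]] . [Y [Z c]]] . [Y [Z ( [X [X [Y [Z c]]] ** [Y [Z c]]] )]]]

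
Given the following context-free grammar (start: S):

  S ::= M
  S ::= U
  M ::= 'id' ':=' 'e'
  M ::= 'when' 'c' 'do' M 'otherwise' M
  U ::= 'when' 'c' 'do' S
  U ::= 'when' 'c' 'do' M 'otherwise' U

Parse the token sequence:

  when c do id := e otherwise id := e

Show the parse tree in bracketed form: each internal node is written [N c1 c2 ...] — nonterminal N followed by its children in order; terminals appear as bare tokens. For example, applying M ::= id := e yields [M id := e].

S
M
when c do M otherwise M
when c do id := e otherwise M
when c do id := e otherwise id := e

[S [M when c do [M id := e] otherwise [M id := e]]]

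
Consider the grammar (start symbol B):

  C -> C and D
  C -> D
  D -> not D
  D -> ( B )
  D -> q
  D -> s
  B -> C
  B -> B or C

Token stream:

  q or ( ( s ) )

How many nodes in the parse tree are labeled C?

[B [B [C [D q]]] or [C [D ( [B [C [D ( [B [C [D s]]] )]]] )]]]

4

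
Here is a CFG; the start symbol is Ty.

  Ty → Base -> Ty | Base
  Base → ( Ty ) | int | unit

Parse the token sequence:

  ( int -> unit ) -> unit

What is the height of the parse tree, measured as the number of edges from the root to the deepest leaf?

5

[Ty [Base ( [Ty [Base int] -> [Ty [Base unit]]] )] -> [Ty [Base unit]]]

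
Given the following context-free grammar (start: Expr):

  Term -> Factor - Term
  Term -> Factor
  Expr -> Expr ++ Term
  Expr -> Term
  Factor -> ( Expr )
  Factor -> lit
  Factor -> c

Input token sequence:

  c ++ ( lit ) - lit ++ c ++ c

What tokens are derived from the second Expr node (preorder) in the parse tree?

[Expr [Expr [Expr [Expr [Term [Factor c]]] ++ [Term [Factor ( [Expr [Term [Factor lit]]] )] - [Term [Factor lit]]]] ++ [Term [Factor c]]] ++ [Term [Factor c]]]

c ++ ( lit ) - lit ++ c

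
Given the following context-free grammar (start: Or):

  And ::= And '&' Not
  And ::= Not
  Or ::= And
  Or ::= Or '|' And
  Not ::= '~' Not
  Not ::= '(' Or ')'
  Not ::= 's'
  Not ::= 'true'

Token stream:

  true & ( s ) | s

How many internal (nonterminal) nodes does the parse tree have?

[Or [Or [And [And [Not true]] & [Not ( [Or [And [Not s]]] )]]] | [And [Not s]]]

11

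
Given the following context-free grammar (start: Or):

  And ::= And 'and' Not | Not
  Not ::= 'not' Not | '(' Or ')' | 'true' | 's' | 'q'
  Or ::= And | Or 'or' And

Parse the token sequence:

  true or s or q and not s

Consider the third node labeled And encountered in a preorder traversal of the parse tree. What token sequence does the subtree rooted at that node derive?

q and not s

[Or [Or [Or [And [Not true]]] or [And [Not s]]] or [And [And [Not q]] and [Not not [Not s]]]]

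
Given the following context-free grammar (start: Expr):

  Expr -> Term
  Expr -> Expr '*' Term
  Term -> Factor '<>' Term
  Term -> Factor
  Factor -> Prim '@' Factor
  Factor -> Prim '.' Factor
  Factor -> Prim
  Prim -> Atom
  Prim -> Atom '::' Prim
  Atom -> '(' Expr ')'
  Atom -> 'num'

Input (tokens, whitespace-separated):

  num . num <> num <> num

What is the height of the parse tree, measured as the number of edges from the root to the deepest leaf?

[Expr [Term [Factor [Prim [Atom num]] . [Factor [Prim [Atom num]]]] <> [Term [Factor [Prim [Atom num]]] <> [Term [Factor [Prim [Atom num]]]]]]]

7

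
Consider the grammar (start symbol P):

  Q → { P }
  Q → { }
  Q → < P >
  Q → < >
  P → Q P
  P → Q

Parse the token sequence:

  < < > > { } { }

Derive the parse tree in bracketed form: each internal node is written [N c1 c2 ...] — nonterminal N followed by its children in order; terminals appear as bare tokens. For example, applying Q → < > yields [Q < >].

[P [Q < [P [Q < >]] >] [P [Q { }] [P [Q { }]]]]

P
Q P
< P > P
< Q > P
< < > > P
< < > > Q P
< < > > { } P
< < > > { } Q
< < > > { } { }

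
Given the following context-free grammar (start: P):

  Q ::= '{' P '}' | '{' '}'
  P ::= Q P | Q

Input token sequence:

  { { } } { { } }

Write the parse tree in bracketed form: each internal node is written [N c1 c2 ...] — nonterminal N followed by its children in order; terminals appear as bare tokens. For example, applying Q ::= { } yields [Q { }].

P
Q P
{ P } P
{ Q } P
{ { } } P
{ { } } Q
{ { } } { P }
{ { } } { Q }
{ { } } { { } }

[P [Q { [P [Q { }]] }] [P [Q { [P [Q { }]] }]]]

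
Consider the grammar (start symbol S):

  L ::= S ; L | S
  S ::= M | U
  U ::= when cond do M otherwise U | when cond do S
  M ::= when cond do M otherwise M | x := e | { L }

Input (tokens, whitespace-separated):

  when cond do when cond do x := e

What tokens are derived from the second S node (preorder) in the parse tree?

when cond do x := e

[S [U when cond do [S [U when cond do [S [M x := e]]]]]]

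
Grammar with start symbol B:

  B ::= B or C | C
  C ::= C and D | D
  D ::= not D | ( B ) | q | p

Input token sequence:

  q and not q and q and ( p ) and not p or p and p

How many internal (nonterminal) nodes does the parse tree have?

[B [B [C [C [C [C [C [D q]] and [D not [D q]]] and [D q]] and [D ( [B [C [D p]]] )]] and [D not [D p]]]] or [C [C [D p]] and [D p]]]

21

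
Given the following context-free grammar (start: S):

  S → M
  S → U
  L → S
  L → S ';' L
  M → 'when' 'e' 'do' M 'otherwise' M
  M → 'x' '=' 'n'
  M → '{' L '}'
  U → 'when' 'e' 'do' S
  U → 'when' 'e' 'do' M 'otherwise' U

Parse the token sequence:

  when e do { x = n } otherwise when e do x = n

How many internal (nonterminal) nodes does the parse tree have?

9

[S [U when e do [M { [L [S [M x = n]]] }] otherwise [U when e do [S [M x = n]]]]]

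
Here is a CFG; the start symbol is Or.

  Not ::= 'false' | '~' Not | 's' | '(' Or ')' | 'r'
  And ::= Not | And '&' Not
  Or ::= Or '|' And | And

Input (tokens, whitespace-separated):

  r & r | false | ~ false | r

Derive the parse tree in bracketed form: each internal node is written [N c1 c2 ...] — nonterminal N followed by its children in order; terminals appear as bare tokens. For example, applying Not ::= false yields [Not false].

[Or [Or [Or [Or [And [And [Not r]] & [Not r]]] | [And [Not false]]] | [And [Not ~ [Not false]]]] | [And [Not r]]]

Or
Or | And
Or | And | And
Or | And | And | And
And | And | And | And
And & Not | And | And | And
Not & Not | And | And | And
r & Not | And | And | And
r & r | And | And | And
r & r | Not | And | And
r & r | false | And | And
r & r | false | Not | And
r & r | false | ~ Not | And
r & r | false | ~ false | And
r & r | false | ~ false | Not
r & r | false | ~ false | r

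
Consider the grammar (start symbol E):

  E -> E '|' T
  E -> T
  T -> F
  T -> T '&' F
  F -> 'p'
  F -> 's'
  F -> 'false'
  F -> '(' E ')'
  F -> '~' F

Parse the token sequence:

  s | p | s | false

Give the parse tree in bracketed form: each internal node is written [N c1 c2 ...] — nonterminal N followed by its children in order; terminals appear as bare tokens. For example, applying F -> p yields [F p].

[E [E [E [E [T [F s]]] | [T [F p]]] | [T [F s]]] | [T [F false]]]

E
E | T
E | T | T
E | T | T | T
T | T | T | T
F | T | T | T
s | T | T | T
s | F | T | T
s | p | T | T
s | p | F | T
s | p | s | T
s | p | s | F
s | p | s | false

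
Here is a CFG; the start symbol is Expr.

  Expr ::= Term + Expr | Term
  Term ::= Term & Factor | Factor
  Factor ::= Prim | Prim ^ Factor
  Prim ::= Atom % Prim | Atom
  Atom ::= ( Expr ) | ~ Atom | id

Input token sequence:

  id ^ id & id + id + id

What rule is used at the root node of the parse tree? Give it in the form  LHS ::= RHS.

[Expr [Term [Term [Factor [Prim [Atom id]] ^ [Factor [Prim [Atom id]]]]] & [Factor [Prim [Atom id]]]] + [Expr [Term [Factor [Prim [Atom id]]]] + [Expr [Term [Factor [Prim [Atom id]]]]]]]

Expr ::= Term + Expr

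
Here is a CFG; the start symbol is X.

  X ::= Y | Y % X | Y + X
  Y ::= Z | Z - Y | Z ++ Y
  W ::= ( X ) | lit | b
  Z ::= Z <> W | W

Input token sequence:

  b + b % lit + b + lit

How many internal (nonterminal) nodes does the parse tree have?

20

[X [Y [Z [W b]]] + [X [Y [Z [W b]]] % [X [Y [Z [W lit]]] + [X [Y [Z [W b]]] + [X [Y [Z [W lit]]]]]]]]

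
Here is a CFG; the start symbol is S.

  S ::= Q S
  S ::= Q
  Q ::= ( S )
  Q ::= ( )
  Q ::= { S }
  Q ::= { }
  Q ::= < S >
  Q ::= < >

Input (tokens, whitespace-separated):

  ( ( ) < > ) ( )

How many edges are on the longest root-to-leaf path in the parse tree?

5

[S [Q ( [S [Q ( )] [S [Q < >]]] )] [S [Q ( )]]]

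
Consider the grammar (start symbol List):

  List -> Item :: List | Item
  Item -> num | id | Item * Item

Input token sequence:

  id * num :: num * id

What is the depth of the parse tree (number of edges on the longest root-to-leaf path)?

[List [Item [Item id] * [Item num]] :: [List [Item [Item num] * [Item id]]]]

4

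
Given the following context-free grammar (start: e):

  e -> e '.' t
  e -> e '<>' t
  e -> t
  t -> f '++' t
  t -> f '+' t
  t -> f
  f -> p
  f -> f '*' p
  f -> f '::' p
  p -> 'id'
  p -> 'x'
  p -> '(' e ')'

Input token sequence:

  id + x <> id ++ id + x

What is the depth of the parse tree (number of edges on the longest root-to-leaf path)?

[e [e [t [f [p id]] + [t [f [p x]]]]] <> [t [f [p id]] ++ [t [f [p id]] + [t [f [p x]]]]]]

6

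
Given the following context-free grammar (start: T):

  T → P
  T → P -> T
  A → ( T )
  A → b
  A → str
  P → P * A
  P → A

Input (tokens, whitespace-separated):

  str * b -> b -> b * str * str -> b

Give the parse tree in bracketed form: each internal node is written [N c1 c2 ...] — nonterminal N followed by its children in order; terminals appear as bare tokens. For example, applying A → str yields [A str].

[T [P [P [A str]] * [A b]] -> [T [P [A b]] -> [T [P [P [P [A b]] * [A str]] * [A str]] -> [T [P [A b]]]]]]

T
P -> T
P * A -> T
A * A -> T
str * A -> T
str * b -> T
str * b -> P -> T
str * b -> A -> T
str * b -> b -> T
str * b -> b -> P -> T
str * b -> b -> P * A -> T
str * b -> b -> P * A * A -> T
str * b -> b -> A * A * A -> T
str * b -> b -> b * A * A -> T
str * b -> b -> b * str * A -> T
str * b -> b -> b * str * str -> T
str * b -> b -> b * str * str -> P
str * b -> b -> b * str * str -> A
str * b -> b -> b * str * str -> b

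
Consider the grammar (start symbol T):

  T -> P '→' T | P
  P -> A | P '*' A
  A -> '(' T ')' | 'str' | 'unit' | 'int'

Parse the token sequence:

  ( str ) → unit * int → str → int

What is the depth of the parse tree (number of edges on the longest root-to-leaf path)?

[T [P [A ( [T [P [A str]]] )]] → [T [P [P [A unit]] * [A int]] → [T [P [A str]] → [T [P [A int]]]]]]

6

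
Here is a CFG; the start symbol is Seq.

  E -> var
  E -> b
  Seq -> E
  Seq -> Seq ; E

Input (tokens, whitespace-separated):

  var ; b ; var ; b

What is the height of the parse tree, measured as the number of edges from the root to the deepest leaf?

[Seq [Seq [Seq [Seq [E var]] ; [E b]] ; [E var]] ; [E b]]

5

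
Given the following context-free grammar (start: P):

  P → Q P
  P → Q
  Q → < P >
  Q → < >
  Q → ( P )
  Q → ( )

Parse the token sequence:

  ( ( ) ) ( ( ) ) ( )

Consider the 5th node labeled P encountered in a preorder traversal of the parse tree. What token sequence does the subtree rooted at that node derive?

( )

[P [Q ( [P [Q ( )]] )] [P [Q ( [P [Q ( )]] )] [P [Q ( )]]]]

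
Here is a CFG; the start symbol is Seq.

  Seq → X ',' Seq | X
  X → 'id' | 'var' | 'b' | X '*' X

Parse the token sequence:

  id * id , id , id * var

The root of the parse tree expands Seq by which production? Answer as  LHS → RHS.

Seq → X ',' Seq

[Seq [X [X id] * [X id]] , [Seq [X id] , [Seq [X [X id] * [X var]]]]]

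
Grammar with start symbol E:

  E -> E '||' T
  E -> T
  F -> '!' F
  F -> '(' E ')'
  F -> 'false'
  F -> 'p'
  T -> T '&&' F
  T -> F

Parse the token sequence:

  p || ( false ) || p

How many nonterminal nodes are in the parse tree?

12

[E [E [E [T [F p]]] || [T [F ( [E [T [F false]]] )]]] || [T [F p]]]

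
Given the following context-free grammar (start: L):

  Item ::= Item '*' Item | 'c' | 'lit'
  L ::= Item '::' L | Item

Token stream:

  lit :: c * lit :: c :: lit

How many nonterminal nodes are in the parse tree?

10

[L [Item lit] :: [L [Item [Item c] * [Item lit]] :: [L [Item c] :: [L [Item lit]]]]]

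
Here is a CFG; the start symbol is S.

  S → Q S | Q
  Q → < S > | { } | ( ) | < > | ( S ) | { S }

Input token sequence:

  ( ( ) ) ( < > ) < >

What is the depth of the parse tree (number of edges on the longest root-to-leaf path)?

[S [Q ( [S [Q ( )]] )] [S [Q ( [S [Q < >]] )] [S [Q < >]]]]

5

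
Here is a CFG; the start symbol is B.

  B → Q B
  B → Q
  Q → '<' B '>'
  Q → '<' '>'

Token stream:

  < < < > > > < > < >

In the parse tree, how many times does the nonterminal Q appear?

5

[B [Q < [B [Q < [B [Q < >]] >]] >] [B [Q < >] [B [Q < >]]]]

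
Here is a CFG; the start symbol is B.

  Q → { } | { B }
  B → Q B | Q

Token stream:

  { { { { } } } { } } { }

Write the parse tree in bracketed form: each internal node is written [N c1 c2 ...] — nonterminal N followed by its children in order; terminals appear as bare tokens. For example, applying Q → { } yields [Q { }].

[B [Q { [B [Q { [B [Q { [B [Q { }]] }]] }] [B [Q { }]]] }] [B [Q { }]]]

B
Q B
{ B } B
{ Q B } B
{ { B } B } B
{ { Q } B } B
{ { { B } } B } B
{ { { Q } } B } B
{ { { { } } } B } B
{ { { { } } } Q } B
{ { { { } } } { } } B
{ { { { } } } { } } Q
{ { { { } } } { } } { }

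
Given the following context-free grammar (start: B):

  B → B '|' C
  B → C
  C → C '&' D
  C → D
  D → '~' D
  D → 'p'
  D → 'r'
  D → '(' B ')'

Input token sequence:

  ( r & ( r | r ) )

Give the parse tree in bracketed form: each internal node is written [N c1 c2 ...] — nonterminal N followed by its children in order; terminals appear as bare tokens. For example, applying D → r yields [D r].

B
C
D
( B )
( C )
( C & D )
( D & D )
( r & D )
( r & ( B ) )
( r & ( B | C ) )
( r & ( C | C ) )
( r & ( D | C ) )
( r & ( r | C ) )
( r & ( r | D ) )
( r & ( r | r ) )

[B [C [D ( [B [C [C [D r]] & [D ( [B [B [C [D r]]] | [C [D r]]] )]]] )]]]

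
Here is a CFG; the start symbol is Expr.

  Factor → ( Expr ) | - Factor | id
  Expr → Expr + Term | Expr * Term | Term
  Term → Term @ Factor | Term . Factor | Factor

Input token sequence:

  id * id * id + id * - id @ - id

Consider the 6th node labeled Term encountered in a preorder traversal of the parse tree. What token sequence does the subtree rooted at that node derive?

- id

[Expr [Expr [Expr [Expr [Expr [Term [Factor id]]] * [Term [Factor id]]] * [Term [Factor id]]] + [Term [Factor id]]] * [Term [Term [Factor - [Factor id]]] @ [Factor - [Factor id]]]]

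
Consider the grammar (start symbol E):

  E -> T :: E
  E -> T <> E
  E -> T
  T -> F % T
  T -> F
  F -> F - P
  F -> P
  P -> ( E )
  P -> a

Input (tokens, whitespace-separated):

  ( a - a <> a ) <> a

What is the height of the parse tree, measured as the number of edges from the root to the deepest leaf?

9

[E [T [F [P ( [E [T [F [F [P a]] - [P a]]] <> [E [T [F [P a]]]]] )]]] <> [E [T [F [P a]]]]]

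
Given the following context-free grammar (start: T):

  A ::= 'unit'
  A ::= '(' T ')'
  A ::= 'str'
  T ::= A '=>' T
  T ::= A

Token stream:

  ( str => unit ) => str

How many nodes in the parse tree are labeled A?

[T [A ( [T [A str] => [T [A unit]]] )] => [T [A str]]]

4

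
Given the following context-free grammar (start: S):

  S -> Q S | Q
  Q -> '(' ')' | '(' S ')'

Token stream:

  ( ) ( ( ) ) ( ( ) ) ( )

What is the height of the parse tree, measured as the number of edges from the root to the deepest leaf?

6

[S [Q ( )] [S [Q ( [S [Q ( )]] )] [S [Q ( [S [Q ( )]] )] [S [Q ( )]]]]]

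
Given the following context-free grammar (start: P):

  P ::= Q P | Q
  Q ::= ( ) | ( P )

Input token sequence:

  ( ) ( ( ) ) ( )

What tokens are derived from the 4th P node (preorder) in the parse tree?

( )

[P [Q ( )] [P [Q ( [P [Q ( )]] )] [P [Q ( )]]]]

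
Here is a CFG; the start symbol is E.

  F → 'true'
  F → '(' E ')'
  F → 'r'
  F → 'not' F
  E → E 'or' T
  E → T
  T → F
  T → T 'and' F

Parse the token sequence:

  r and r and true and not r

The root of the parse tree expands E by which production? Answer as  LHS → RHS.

[E [T [T [T [T [F r]] and [F r]] and [F true]] and [F not [F r]]]]

E → T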